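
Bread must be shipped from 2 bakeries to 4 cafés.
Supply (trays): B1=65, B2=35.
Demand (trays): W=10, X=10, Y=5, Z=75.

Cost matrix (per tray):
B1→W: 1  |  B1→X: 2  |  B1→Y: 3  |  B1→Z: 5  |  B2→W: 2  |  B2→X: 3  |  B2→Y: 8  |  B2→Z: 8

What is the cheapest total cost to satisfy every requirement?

485

A cheapest plan:
  B1->Y: 5 × 3 = 15
  B1->Z: 60 × 5 = 300
  B2->W: 10 × 2 = 20
  B2->X: 10 × 3 = 30
  B2->Z: 15 × 8 = 120
Total = 15 + 300 + 20 + 30 + 120 = 485.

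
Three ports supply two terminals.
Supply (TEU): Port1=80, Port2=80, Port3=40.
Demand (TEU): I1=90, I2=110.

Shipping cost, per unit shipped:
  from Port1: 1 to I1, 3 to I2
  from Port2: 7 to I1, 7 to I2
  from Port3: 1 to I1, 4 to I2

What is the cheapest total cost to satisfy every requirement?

An optimal shipping plan:
  Port1->I1: 50 TEU
  Port1->I2: 30 TEU
  Port2->I2: 80 TEU
  Port3->I1: 40 TEU
Total cost = 740.

740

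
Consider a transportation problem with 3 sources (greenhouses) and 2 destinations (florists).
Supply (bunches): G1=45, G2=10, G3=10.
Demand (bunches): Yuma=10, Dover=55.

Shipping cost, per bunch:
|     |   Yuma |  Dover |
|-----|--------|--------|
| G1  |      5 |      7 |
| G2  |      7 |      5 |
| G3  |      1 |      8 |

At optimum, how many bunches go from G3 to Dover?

Solving gives:
  G1->Dover: 45 × 7 = 315
  G2->Dover: 10 × 5 = 50
  G3->Yuma: 10 × 1 = 10
Total cost = 375.
The route G3→Dover is not used.

0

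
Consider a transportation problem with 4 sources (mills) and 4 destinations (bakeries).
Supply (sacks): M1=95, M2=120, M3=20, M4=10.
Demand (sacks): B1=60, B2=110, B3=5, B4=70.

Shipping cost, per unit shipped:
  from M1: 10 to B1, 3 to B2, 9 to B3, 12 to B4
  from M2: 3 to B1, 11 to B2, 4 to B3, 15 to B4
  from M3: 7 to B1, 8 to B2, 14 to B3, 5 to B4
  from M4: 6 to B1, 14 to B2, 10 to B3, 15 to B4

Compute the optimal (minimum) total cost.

One minimum-cost allocation:
  M1->B2: 95 × 3 = 285
  M2->B1: 60 × 3 = 180
  M2->B2: 15 × 11 = 165
  M2->B3: 5 × 4 = 20
  M2->B4: 40 × 15 = 600
  M3->B4: 20 × 5 = 100
  M4->B4: 10 × 15 = 150
Total = 285 + 180 + 165 + 20 + 600 + 100 + 150 = 1500.

1500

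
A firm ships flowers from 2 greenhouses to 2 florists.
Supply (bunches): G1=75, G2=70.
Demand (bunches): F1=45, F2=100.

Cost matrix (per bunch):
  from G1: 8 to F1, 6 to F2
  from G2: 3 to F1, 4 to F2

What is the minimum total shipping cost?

Optimal allocation:
  G1→F2: 75 bunches
  G2→F1: 45 bunches
  G2→F2: 25 bunches
Total cost = 685.
(Supply check: G1 ships 75; G2 ships 70.)

685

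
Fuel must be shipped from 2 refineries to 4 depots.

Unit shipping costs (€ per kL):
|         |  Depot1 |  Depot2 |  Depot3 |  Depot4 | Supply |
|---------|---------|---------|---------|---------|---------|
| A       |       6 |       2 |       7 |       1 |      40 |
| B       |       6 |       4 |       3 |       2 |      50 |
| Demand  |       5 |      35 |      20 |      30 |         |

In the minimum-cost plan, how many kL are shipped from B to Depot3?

The minimum-cost plan:
  A->Depot2: 35 × €2 = €70
  A->Depot4: 5 × €1 = €5
  B->Depot1: 5 × €6 = €30
  B->Depot3: 20 × €3 = €60
  B->Depot4: 25 × €2 = €50
Total cost = €215.
So B→Depot3 carries 20 kL.

20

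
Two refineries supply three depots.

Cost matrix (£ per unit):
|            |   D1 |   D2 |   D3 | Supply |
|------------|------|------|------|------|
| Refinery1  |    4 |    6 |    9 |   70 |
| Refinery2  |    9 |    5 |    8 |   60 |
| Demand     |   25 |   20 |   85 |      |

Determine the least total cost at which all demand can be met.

925

A cheapest plan:
  Refinery1–D1: 25 × £4 = £100
  Refinery1–D2: 20 × £6 = £120
  Refinery1–D3: 25 × £9 = £225
  Refinery2–D3: 60 × £8 = £480
Total = 100 + 120 + 225 + 480 = £925.
(Supply check: Refinery1 ships 70; Refinery2 ships 60.)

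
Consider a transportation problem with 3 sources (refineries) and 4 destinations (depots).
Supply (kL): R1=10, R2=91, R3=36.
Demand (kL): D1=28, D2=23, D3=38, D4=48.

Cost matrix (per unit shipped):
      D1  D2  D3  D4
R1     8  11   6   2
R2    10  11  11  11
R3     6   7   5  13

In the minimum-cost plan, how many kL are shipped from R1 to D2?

Optimal shipments:
  R1–D4: 10 kL
  R2–D1: 28 kL
  R2–D2: 23 kL
  R2–D3: 2 kL
  R2–D4: 38 kL
  R3–D3: 36 kL
Total cost = 1173.
The route R1→D2 is not used.

0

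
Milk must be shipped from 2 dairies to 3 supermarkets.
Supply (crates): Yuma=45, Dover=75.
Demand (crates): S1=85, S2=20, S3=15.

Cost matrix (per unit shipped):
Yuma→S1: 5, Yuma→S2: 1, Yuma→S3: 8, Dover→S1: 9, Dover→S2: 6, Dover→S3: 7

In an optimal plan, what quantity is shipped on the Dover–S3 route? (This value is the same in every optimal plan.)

15

The minimum-cost plan:
  Yuma→S1: 25 × 5 = 125
  Yuma→S2: 20 × 1 = 20
  Dover→S1: 60 × 9 = 540
  Dover→S3: 15 × 7 = 105
Total cost = 790.
So Dover→S3 carries 15 crates.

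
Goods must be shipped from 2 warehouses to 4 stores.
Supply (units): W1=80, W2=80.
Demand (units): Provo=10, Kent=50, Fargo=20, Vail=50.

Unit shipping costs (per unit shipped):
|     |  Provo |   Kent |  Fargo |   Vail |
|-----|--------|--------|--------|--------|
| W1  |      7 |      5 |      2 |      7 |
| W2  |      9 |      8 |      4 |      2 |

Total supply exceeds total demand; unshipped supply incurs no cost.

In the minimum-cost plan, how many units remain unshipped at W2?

An optimal plan:
  W1->Provo: 10 × 7 = 70
  W1->Kent: 50 × 5 = 250
  W1->Fargo: 20 × 2 = 40
  W2->Vail: 50 × 2 = 100
Total cost = 460.
W2 ships 50 of its 80, leaving 30.

30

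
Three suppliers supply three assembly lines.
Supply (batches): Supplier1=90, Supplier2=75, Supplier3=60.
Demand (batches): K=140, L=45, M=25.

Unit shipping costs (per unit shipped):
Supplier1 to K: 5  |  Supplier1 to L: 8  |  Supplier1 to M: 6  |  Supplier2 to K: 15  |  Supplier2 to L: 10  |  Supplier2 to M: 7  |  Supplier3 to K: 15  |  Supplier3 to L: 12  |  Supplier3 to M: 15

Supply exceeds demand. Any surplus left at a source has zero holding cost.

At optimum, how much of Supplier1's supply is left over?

An optimal plan:
  Supplier1→K: 90 × 5 = 450
  Supplier2→K: 5 × 15 = 75
  Supplier2→L: 45 × 10 = 450
  Supplier2→M: 25 × 7 = 175
  Supplier3→K: 45 × 15 = 675
Total cost = 1825.
Supplier1 ships 90 of its 90, leaving 0.

0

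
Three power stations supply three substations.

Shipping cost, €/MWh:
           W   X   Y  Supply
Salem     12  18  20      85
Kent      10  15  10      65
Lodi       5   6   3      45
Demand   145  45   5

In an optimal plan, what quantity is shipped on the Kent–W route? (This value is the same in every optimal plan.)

Solving gives:
  Salem→W: 85 × €12 = €1020
  Kent→W: 60 × €10 = €600
  Kent→Y: 5 × €10 = €50
  Lodi→X: 45 × €6 = €270
Total cost = €1940.
So Kent→W carries 60 MWh.

60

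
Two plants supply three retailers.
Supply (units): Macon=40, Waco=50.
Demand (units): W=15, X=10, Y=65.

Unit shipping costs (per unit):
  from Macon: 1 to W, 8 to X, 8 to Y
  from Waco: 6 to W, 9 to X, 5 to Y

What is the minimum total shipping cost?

465

One minimum-cost allocation:
  Macon->W: 15 × 1 = 15
  Macon->X: 10 × 8 = 80
  Macon->Y: 15 × 8 = 120
  Waco->Y: 50 × 5 = 250
Total = 15 + 80 + 120 + 250 = 465.
(Supply check: Macon ships 40; Waco ships 50.)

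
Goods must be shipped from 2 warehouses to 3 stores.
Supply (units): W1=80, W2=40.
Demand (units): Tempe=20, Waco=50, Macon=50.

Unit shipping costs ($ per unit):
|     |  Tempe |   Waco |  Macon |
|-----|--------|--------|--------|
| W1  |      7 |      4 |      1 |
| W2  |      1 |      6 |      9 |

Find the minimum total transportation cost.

310

Optimal allocation:
  W1 to Waco: 30 × $4 = $120
  W1 to Macon: 50 × $1 = $50
  W2 to Tempe: 20 × $1 = $20
  W2 to Waco: 20 × $6 = $120
Total = 120 + 50 + 20 + 120 = $310.
(Supply check: W1 ships 80; W2 ships 40.)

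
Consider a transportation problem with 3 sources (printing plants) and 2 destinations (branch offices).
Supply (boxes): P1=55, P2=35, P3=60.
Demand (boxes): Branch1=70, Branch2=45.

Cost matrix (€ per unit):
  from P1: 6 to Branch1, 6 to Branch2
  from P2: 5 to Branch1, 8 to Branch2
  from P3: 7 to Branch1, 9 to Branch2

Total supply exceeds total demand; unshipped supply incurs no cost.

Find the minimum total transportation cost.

One minimum-cost allocation:
  P1–Branch1: 10 × €6 = €60
  P1–Branch2: 45 × €6 = €270
  P2–Branch1: 35 × €5 = €175
  P3–Branch1: 25 × €7 = €175
Total = 60 + 270 + 175 + 175 = €680.

680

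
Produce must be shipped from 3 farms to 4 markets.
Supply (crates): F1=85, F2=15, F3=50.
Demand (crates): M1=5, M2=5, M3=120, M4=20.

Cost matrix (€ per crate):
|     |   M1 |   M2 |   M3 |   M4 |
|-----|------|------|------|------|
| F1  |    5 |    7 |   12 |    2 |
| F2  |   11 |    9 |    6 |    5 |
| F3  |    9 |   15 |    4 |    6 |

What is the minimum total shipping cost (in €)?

An optimal shipping plan:
  F1→M1: 5 × €5 = €25
  F1→M2: 5 × €7 = €35
  F1→M3: 55 × €12 = €660
  F1→M4: 20 × €2 = €40
  F2→M3: 15 × €6 = €90
  F3→M3: 50 × €4 = €200
Total = 25 + 35 + 660 + 40 + 90 + 200 = €1050.
(Supply check: F1 ships 85; F2 ships 15; F3 ships 50.)

1050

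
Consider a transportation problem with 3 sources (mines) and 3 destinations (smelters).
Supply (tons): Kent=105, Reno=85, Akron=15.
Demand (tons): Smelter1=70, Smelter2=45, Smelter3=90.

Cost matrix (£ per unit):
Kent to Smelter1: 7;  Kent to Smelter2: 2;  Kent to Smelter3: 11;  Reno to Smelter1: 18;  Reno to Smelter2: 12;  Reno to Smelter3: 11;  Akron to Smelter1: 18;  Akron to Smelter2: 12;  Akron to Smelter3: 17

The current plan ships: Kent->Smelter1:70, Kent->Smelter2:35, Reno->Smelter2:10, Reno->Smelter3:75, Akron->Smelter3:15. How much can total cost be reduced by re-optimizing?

Current plan cost = 70·7 + 35·2 + 10·12 + 75·11 + 15·17 = £1760.
Optimal plan:
  Kent to Smelter1: 70 × £7 = £490
  Kent to Smelter2: 35 × £2 = £70
  Reno to Smelter3: 85 × £11 = £935
  Akron to Smelter2: 10 × £12 = £120
  Akron to Smelter3: 5 × £17 = £85
Optimal cost = £1700.
Saving = 1760 − 1700 = £60.

60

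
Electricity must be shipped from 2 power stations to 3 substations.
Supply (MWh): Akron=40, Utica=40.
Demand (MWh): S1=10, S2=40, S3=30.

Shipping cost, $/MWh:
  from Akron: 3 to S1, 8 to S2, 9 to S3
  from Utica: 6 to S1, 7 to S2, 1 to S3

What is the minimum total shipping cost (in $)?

370

An optimal shipping plan:
  Akron–S1: 10 × $3 = $30
  Akron–S2: 30 × $8 = $240
  Utica–S2: 10 × $7 = $70
  Utica–S3: 30 × $1 = $30
Total = 30 + 240 + 70 + 30 = $370.
(Supply check: Akron ships 40; Utica ships 40.)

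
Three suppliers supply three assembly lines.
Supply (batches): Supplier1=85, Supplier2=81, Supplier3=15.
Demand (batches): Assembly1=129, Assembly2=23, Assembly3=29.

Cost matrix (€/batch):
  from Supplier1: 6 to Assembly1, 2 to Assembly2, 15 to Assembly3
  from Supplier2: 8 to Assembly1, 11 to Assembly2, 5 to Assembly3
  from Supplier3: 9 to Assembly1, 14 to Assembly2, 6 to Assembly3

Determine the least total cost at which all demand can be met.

1114

An optimal shipping plan:
  Supplier1->Assembly1: 62 × €6 = €372
  Supplier1->Assembly2: 23 × €2 = €46
  Supplier2->Assembly1: 52 × €8 = €416
  Supplier2->Assembly3: 29 × €5 = €145
  Supplier3->Assembly1: 15 × €9 = €135
Total = 372 + 46 + 416 + 145 + 135 = €1114.
(Supply check: Supplier1 ships 85; Supplier2 ships 81; Supplier3 ships 15.)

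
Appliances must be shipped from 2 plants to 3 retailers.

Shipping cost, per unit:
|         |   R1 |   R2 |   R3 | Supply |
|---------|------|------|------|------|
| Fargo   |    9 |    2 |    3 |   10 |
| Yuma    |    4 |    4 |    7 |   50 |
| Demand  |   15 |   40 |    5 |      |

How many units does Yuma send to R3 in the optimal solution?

0

Optimal shipments:
  Fargo→R2: 5 × 2 = 10
  Fargo→R3: 5 × 3 = 15
  Yuma→R1: 15 × 4 = 60
  Yuma→R2: 35 × 4 = 140
Total cost = 225.
The route Yuma→R3 is not used.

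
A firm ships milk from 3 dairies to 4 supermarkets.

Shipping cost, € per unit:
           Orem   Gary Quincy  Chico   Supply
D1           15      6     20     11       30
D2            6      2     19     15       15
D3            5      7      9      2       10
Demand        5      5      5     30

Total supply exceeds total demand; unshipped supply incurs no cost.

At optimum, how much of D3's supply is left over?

0

Minimum-cost shipments:
  D1->Chico: 25 × €11 = €275
  D2->Orem: 5 × €6 = €30
  D2->Gary: 5 × €2 = €10
  D3->Quincy: 5 × €9 = €45
  D3->Chico: 5 × €2 = €10
Total cost = €370.
D3 ships 10 of its 10, leaving 0.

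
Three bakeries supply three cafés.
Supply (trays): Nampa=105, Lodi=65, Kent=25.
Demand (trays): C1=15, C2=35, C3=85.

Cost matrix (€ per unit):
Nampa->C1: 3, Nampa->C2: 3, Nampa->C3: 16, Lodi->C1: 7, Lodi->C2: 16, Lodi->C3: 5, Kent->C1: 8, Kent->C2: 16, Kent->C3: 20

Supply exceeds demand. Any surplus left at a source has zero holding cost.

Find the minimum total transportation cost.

795

One minimum-cost allocation:
  Nampa to C1: 15 × €3 = €45
  Nampa to C2: 35 × €3 = €105
  Nampa to C3: 20 × €16 = €320
  Lodi to C3: 65 × €5 = €325
Total = 45 + 105 + 320 + 325 = €795.
(Supply check: Nampa ships 70; Lodi ships 65; Kent ships 0.)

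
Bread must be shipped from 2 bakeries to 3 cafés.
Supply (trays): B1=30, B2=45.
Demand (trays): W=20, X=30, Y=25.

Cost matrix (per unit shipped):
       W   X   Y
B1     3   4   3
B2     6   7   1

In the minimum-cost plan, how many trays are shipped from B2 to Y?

Solving gives:
  B1 to W: 20 × 3 = 60
  B1 to X: 10 × 4 = 40
  B2 to X: 20 × 7 = 140
  B2 to Y: 25 × 1 = 25
Total cost = 265.
So B2→Y carries 25 trays.

25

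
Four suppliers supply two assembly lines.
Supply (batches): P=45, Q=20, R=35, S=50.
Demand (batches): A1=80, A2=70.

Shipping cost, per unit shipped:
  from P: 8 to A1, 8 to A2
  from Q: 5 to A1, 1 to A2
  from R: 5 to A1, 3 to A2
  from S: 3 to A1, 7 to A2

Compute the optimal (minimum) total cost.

Optimal allocation:
  P to A1: 30 × 8 = 240
  P to A2: 15 × 8 = 120
  Q to A2: 20 × 1 = 20
  R to A2: 35 × 3 = 105
  S to A1: 50 × 3 = 150
Total = 240 + 120 + 20 + 105 + 150 = 635.

635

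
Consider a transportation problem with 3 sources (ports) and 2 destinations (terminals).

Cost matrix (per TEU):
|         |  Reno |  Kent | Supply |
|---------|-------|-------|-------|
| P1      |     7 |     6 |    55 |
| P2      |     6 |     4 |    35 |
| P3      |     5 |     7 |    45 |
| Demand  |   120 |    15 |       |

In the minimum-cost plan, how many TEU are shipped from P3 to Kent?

0

Solving gives:
  P1→Reno: 55 TEU
  P2→Reno: 20 TEU
  P2→Kent: 15 TEU
  P3→Reno: 45 TEU
Total cost = 790.
The route P3→Kent is not used.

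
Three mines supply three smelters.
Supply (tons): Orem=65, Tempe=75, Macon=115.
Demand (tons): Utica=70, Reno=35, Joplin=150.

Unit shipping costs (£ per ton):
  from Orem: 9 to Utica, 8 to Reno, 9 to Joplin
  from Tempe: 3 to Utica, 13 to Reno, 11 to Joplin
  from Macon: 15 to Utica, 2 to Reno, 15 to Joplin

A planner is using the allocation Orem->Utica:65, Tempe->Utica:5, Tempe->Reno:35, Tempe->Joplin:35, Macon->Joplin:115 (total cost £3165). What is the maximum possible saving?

1045

Current plan cost = 65·9 + 5·3 + 35·13 + 35·11 + 115·15 = £3165.
Optimal plan:
  Orem to Joplin: 65 × £9 = £585
  Tempe to Utica: 70 × £3 = £210
  Tempe to Joplin: 5 × £11 = £55
  Macon to Reno: 35 × £2 = £70
  Macon to Joplin: 80 × £15 = £1200
Optimal cost = £2120.
Saving = 3165 − 2120 = £1045.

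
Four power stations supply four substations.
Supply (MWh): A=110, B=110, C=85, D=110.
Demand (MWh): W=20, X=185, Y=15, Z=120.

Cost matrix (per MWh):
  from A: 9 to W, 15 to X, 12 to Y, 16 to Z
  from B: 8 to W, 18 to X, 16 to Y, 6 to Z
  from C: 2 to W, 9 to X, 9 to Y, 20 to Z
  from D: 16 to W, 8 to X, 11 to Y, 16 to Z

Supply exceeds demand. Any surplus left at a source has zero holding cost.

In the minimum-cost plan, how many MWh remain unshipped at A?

75

Minimum-cost shipments:
  A→X: 10 × 15 = 150
  A→Y: 15 × 12 = 180
  A→Z: 10 × 16 = 160
  B→Z: 110 × 6 = 660
  C→W: 20 × 2 = 40
  C→X: 65 × 9 = 585
  D→X: 110 × 8 = 880
Total cost = 2655.
A ships 35 of its 110, leaving 75.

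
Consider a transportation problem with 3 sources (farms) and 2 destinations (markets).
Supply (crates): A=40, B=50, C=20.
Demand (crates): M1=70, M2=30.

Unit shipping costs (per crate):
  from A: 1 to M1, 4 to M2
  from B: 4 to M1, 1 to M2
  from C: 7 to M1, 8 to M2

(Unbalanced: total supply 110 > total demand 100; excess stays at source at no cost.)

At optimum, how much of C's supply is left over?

An optimal plan:
  A→M1: 40 × 1 = 40
  B→M1: 20 × 4 = 80
  B→M2: 30 × 1 = 30
  C→M1: 10 × 7 = 70
Total cost = 220.
C ships 10 of its 20, leaving 10.

10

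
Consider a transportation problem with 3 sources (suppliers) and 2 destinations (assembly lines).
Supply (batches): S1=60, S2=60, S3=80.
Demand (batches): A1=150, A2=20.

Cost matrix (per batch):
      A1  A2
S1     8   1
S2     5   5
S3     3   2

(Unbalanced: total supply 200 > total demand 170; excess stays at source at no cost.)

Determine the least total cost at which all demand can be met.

640

One minimum-cost allocation:
  S1–A1: 10 × 8 = 80
  S1–A2: 20 × 1 = 20
  S2–A1: 60 × 5 = 300
  S3–A1: 80 × 3 = 240
Total = 80 + 20 + 300 + 240 = 640.
(Supply check: S1 ships 30; S2 ships 60; S3 ships 80.)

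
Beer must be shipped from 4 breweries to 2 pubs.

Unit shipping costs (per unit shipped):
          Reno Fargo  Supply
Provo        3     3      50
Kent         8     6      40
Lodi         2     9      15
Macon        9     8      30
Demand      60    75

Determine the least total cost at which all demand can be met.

660

A cheapest plan:
  Provo–Reno: 45 × 3 = 135
  Provo–Fargo: 5 × 3 = 15
  Kent–Fargo: 40 × 6 = 240
  Lodi–Reno: 15 × 2 = 30
  Macon–Fargo: 30 × 8 = 240
Total = 135 + 15 + 240 + 30 + 240 = 660.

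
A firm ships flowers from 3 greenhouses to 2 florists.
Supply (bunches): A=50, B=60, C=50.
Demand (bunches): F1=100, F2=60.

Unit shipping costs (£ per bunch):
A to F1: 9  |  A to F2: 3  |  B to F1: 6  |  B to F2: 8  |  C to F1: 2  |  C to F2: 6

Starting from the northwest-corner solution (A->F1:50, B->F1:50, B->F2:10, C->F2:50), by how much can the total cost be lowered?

500

Current plan cost = 50·9 + 50·6 + 10·8 + 50·6 = £1130.
Optimal plan:
  A–F2: 50 bunches
  B–F1: 50 bunches
  B–F2: 10 bunches
  C–F1: 50 bunches
Optimal cost = £630.
Saving = 1130 − 630 = £500.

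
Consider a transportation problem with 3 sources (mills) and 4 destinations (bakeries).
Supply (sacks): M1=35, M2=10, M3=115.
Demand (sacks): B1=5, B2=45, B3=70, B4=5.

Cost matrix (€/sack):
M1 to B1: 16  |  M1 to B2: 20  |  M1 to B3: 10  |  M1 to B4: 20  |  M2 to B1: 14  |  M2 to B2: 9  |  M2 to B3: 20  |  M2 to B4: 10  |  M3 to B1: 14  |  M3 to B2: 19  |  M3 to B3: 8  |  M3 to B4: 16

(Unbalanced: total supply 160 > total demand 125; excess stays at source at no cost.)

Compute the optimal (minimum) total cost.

1465

A cheapest plan:
  M2–B2: 10 × €9 = €90
  M3–B1: 5 × €14 = €70
  M3–B2: 35 × €19 = €665
  M3–B3: 70 × €8 = €560
  M3–B4: 5 × €16 = €80
Total = 90 + 70 + 665 + 560 + 80 = €1465.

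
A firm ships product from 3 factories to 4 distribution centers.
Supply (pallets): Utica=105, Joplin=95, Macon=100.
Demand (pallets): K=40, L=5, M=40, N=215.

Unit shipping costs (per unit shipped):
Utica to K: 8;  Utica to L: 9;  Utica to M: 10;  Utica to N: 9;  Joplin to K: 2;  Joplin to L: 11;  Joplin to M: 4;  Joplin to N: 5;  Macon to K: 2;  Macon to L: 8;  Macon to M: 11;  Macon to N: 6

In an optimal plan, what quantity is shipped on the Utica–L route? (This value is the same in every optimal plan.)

5

Optimal shipments:
  Utica to L: 5 × 9 = 45
  Utica to N: 100 × 9 = 900
  Joplin to M: 40 × 4 = 160
  Joplin to N: 55 × 5 = 275
  Macon to K: 40 × 2 = 80
  Macon to N: 60 × 6 = 360
Total cost = 1820.
So Utica→L carries 5 pallets.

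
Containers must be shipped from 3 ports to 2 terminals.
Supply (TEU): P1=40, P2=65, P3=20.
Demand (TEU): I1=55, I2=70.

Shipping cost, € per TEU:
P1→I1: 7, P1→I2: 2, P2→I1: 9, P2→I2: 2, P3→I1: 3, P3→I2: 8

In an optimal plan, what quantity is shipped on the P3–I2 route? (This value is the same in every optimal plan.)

The minimum-cost plan:
  P1→I1: 35 × €7 = €245
  P1→I2: 5 × €2 = €10
  P2→I2: 65 × €2 = €130
  P3→I1: 20 × €3 = €60
Total cost = €445.
The route P3→I2 is not used.

0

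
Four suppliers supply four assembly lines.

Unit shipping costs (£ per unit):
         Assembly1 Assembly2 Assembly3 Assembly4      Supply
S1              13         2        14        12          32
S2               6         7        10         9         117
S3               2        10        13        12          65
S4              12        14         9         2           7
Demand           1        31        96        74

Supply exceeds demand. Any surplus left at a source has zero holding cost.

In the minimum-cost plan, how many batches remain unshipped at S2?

0

Minimum-cost shipments:
  S1->Assembly2: 31 × £2 = £62
  S2->Assembly3: 50 × £10 = £500
  S2->Assembly4: 67 × £9 = £603
  S3->Assembly1: 1 × £2 = £2
  S3->Assembly3: 46 × £13 = £598
  S4->Assembly4: 7 × £2 = £14
Total cost = £1779.
S2 ships 117 of its 117, leaving 0.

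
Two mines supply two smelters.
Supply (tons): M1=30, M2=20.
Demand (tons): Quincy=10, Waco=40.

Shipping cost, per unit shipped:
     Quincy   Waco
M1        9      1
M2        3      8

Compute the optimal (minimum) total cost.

140

One minimum-cost allocation:
  M1–Waco: 30 tons
  M2–Quincy: 10 tons
  M2–Waco: 10 tons
Total cost = 140.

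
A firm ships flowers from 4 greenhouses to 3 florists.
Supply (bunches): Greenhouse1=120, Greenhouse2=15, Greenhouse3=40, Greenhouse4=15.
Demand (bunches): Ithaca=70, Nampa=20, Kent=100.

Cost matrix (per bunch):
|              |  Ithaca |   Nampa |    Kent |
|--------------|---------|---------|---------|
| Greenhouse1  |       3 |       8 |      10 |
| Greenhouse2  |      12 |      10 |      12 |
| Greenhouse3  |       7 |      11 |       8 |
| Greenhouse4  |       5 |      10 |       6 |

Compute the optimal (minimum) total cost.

An optimal shipping plan:
  Greenhouse1–Ithaca: 70 bunches
  Greenhouse1–Nampa: 20 bunches
  Greenhouse1–Kent: 30 bunches
  Greenhouse2–Kent: 15 bunches
  Greenhouse3–Kent: 40 bunches
  Greenhouse4–Kent: 15 bunches
Total cost = 1260.

1260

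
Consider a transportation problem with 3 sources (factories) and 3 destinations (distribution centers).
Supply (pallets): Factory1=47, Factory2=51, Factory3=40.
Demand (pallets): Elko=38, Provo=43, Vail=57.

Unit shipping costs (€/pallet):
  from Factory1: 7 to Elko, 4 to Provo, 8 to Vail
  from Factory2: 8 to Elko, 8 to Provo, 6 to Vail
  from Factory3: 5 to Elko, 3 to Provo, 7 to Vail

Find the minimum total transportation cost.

Optimal allocation:
  Factory1→Provo: 41 pallets
  Factory1→Vail: 6 pallets
  Factory2→Vail: 51 pallets
  Factory3→Elko: 38 pallets
  Factory3→Provo: 2 pallets
Total cost = €714.

714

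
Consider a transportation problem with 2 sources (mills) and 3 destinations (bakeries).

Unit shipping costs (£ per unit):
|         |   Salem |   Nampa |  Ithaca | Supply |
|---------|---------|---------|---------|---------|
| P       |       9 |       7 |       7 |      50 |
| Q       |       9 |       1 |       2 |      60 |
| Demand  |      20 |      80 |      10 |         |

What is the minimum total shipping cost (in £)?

One minimum-cost allocation:
  P→Salem: 20 × £9 = £180
  P→Nampa: 20 × £7 = £140
  P→Ithaca: 10 × £7 = £70
  Q→Nampa: 60 × £1 = £60
Total = 180 + 140 + 70 + 60 = £450.

450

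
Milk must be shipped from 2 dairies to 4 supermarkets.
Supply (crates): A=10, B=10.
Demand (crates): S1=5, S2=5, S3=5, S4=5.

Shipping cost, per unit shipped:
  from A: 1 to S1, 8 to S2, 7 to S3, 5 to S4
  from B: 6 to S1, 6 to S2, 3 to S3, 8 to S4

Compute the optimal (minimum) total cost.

75

A cheapest plan:
  A–S1: 5 × 1 = 5
  A–S4: 5 × 5 = 25
  B–S2: 5 × 6 = 30
  B–S3: 5 × 3 = 15
Total = 5 + 25 + 30 + 15 = 75.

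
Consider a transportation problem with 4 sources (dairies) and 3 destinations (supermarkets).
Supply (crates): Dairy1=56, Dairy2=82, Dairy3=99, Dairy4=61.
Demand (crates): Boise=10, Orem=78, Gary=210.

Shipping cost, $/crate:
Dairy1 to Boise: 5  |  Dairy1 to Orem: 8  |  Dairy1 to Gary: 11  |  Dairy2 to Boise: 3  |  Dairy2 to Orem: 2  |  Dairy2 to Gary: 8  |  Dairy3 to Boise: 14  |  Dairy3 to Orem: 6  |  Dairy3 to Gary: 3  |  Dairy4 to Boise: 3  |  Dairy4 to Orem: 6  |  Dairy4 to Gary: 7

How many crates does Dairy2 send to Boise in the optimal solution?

0

Solving gives:
  Dairy1 to Boise: 10 × $5 = $50
  Dairy1 to Gary: 46 × $11 = $506
  Dairy2 to Orem: 78 × $2 = $156
  Dairy2 to Gary: 4 × $8 = $32
  Dairy3 to Gary: 99 × $3 = $297
  Dairy4 to Gary: 61 × $7 = $427
Total cost = $1468.
The route Dairy2→Boise is not used.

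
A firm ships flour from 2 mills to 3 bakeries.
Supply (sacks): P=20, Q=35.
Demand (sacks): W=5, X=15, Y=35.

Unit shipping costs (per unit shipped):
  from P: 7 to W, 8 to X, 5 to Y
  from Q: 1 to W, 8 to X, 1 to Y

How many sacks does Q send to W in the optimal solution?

5

Solving gives:
  P->X: 15 × 8 = 120
  P->Y: 5 × 5 = 25
  Q->W: 5 × 1 = 5
  Q->Y: 30 × 1 = 30
Total cost = 180.
So Q→W carries 5 sacks.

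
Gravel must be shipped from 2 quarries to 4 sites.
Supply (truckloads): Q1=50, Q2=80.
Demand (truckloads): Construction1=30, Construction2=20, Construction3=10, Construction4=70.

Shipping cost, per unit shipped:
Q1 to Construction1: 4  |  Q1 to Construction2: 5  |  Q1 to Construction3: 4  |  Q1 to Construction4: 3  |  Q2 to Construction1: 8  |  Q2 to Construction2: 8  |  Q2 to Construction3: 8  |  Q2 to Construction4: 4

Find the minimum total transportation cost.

Optimal allocation:
  Q1→Construction1: 30 × 4 = 120
  Q1→Construction2: 10 × 5 = 50
  Q1→Construction3: 10 × 4 = 40
  Q2→Construction2: 10 × 8 = 80
  Q2→Construction4: 70 × 4 = 280
Total = 120 + 50 + 40 + 80 + 280 = 570.

570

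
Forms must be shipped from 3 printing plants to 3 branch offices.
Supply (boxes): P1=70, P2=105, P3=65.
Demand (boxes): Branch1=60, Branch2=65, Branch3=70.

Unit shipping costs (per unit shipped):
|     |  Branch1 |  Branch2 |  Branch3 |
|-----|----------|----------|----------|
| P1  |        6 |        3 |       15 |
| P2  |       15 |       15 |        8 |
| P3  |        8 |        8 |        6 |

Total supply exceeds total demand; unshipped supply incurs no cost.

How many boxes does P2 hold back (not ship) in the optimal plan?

45

An optimal plan:
  P1–Branch1: 5 boxes
  P1–Branch2: 65 boxes
  P2–Branch3: 60 boxes
  P3–Branch1: 55 boxes
  P3–Branch3: 10 boxes
Total cost = 1205.
P2 ships 60 of its 105, leaving 45.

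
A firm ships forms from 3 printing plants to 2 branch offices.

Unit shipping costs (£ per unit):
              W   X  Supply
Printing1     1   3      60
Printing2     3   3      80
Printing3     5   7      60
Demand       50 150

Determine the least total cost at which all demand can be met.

740

One minimum-cost allocation:
  Printing1–W: 50 × £1 = £50
  Printing1–X: 10 × £3 = £30
  Printing2–X: 80 × £3 = £240
  Printing3–X: 60 × £7 = £420
Total = 50 + 30 + 240 + 420 = £740.
(Supply check: Printing1 ships 60; Printing2 ships 80; Printing3 ships 60.)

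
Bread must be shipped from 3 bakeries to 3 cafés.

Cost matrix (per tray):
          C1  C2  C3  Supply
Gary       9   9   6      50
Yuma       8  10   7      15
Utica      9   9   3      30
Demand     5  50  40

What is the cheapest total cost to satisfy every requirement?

650

An optimal shipping plan:
  Gary to C2: 50 × 9 = 450
  Yuma to C1: 5 × 8 = 40
  Yuma to C3: 10 × 7 = 70
  Utica to C3: 30 × 3 = 90
Total = 450 + 40 + 70 + 90 = 650.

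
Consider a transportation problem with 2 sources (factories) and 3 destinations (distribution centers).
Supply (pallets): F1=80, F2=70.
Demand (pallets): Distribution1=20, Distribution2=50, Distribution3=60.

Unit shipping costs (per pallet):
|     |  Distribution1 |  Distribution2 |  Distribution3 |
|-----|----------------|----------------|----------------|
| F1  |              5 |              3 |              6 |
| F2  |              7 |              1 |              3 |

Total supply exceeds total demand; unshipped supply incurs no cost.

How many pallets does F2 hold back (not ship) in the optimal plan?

0

An optimal plan:
  F1->Distribution1: 20 pallets
  F1->Distribution2: 40 pallets
  F2->Distribution2: 10 pallets
  F2->Distribution3: 60 pallets
Total cost = 410.
F2 ships 70 of its 70, leaving 0.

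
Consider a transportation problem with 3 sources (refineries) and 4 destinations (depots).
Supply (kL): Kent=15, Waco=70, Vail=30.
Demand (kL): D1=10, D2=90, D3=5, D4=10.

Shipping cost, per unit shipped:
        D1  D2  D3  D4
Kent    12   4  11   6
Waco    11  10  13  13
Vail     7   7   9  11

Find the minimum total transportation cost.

1000

A cheapest plan:
  Kent→D2: 5 × 4 = 20
  Kent→D4: 10 × 6 = 60
  Waco→D2: 70 × 10 = 700
  Vail→D1: 10 × 7 = 70
  Vail→D2: 15 × 7 = 105
  Vail→D3: 5 × 9 = 45
Total = 20 + 60 + 700 + 70 + 105 + 45 = 1000.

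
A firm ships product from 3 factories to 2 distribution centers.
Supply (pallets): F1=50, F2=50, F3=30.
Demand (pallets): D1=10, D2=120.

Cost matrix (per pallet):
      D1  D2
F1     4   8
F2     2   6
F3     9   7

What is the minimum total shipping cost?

A cheapest plan:
  F1–D1: 10 × 4 = 40
  F1–D2: 40 × 8 = 320
  F2–D2: 50 × 6 = 300
  F3–D2: 30 × 7 = 210
Total = 40 + 320 + 300 + 210 = 870.

870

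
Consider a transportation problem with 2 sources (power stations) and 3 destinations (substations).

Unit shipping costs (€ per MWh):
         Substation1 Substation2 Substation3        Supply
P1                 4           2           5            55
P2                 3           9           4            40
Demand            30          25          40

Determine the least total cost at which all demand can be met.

330

A cheapest plan:
  P1→Substation1: 30 × €4 = €120
  P1→Substation2: 25 × €2 = €50
  P2→Substation3: 40 × €4 = €160
Total = 120 + 50 + 160 = €330.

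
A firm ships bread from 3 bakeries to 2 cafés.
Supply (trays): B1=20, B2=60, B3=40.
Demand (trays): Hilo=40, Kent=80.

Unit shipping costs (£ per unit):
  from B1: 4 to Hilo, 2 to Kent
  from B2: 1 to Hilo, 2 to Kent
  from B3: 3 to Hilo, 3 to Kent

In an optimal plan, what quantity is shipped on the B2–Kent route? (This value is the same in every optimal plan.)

20

Solving gives:
  B1->Kent: 20 × £2 = £40
  B2->Hilo: 40 × £1 = £40
  B2->Kent: 20 × £2 = £40
  B3->Kent: 40 × £3 = £120
Total cost = £240.
So B2→Kent carries 20 trays.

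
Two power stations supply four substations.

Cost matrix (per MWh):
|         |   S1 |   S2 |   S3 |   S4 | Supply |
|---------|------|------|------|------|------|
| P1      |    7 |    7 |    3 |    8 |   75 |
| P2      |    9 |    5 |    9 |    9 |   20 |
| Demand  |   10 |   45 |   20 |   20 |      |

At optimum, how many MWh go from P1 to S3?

Solving gives:
  P1→S1: 10 × 7 = 70
  P1→S2: 25 × 7 = 175
  P1→S3: 20 × 3 = 60
  P1→S4: 20 × 8 = 160
  P2→S2: 20 × 5 = 100
Total cost = 565.
So P1→S3 carries 20 MWh.

20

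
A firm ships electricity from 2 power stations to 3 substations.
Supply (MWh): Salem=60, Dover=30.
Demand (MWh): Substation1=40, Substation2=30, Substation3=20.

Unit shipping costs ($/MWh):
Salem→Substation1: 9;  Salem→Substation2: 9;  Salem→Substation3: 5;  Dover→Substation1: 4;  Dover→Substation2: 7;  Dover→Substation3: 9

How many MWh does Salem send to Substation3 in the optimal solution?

The minimum-cost plan:
  Salem–Substation1: 10 × $9 = $90
  Salem–Substation2: 30 × $9 = $270
  Salem–Substation3: 20 × $5 = $100
  Dover–Substation1: 30 × $4 = $120
Total cost = $580.
So Salem→Substation3 carries 20 MWh.

20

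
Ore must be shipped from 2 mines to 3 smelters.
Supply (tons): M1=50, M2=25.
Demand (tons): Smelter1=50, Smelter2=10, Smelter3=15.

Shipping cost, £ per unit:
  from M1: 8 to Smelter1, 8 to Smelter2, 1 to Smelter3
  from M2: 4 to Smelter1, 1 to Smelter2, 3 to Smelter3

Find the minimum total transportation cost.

365

A cheapest plan:
  M1->Smelter1: 35 × £8 = £280
  M1->Smelter3: 15 × £1 = £15
  M2->Smelter1: 15 × £4 = £60
  M2->Smelter2: 10 × £1 = £10
Total = 280 + 15 + 60 + 10 = £365.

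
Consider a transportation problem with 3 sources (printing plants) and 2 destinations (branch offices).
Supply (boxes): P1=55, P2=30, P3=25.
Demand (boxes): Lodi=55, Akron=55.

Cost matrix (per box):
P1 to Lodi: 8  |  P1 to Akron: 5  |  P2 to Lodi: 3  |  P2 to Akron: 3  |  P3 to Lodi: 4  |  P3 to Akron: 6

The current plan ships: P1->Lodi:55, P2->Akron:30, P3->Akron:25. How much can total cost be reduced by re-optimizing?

215

Current plan cost = 55·8 + 30·3 + 25·6 = 680.
Optimal plan:
  P1→Akron: 55 × 5 = 275
  P2→Lodi: 30 × 3 = 90
  P3→Lodi: 25 × 4 = 100
Optimal cost = 465.
Saving = 680 − 465 = 215.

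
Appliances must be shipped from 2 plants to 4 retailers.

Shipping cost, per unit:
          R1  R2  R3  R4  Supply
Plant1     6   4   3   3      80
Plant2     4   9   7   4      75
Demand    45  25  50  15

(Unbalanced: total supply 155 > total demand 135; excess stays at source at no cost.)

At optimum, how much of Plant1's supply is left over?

Minimum-cost shipments:
  Plant1 to R2: 25 units
  Plant1 to R3: 50 units
  Plant1 to R4: 5 units
  Plant2 to R1: 45 units
  Plant2 to R4: 10 units
Total cost = 485.
Plant1 ships 80 of its 80, leaving 0.

0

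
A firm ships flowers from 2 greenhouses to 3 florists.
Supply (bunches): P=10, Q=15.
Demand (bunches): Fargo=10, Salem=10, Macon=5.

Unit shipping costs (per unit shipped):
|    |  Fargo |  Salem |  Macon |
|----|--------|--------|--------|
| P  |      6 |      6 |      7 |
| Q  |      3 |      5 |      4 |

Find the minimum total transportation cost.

110

One minimum-cost allocation:
  P->Salem: 10 bunches
  Q->Fargo: 10 bunches
  Q->Macon: 5 bunches
Total cost = 110.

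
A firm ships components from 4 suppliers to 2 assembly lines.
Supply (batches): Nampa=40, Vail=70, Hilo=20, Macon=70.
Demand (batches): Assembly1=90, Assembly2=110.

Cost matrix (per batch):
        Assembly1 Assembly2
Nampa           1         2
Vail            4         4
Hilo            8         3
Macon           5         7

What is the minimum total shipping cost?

One minimum-cost allocation:
  Nampa to Assembly1: 20 × 1 = 20
  Nampa to Assembly2: 20 × 2 = 40
  Vail to Assembly2: 70 × 4 = 280
  Hilo to Assembly2: 20 × 3 = 60
  Macon to Assembly1: 70 × 5 = 350
Total = 20 + 40 + 280 + 60 + 350 = 750.

750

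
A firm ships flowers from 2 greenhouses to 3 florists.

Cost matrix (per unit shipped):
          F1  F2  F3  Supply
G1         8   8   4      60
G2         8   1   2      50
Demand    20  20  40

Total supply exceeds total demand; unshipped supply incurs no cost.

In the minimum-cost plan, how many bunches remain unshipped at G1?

30

An optimal plan:
  G1–F1: 20 × 8 = 160
  G1–F3: 10 × 4 = 40
  G2–F2: 20 × 1 = 20
  G2–F3: 30 × 2 = 60
Total cost = 280.
G1 ships 30 of its 60, leaving 30.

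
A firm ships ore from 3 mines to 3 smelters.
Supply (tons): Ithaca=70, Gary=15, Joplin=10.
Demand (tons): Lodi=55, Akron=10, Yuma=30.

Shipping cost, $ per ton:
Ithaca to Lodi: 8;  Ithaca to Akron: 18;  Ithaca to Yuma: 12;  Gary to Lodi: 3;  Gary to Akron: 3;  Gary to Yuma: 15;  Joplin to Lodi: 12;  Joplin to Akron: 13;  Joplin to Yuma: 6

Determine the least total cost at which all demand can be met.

One minimum-cost allocation:
  Ithaca→Lodi: 50 × $8 = $400
  Ithaca→Yuma: 20 × $12 = $240
  Gary→Lodi: 5 × $3 = $15
  Gary→Akron: 10 × $3 = $30
  Joplin→Yuma: 10 × $6 = $60
Total = 400 + 240 + 15 + 30 + 60 = $745.
(Supply check: Ithaca ships 70; Gary ships 15; Joplin ships 10.)

745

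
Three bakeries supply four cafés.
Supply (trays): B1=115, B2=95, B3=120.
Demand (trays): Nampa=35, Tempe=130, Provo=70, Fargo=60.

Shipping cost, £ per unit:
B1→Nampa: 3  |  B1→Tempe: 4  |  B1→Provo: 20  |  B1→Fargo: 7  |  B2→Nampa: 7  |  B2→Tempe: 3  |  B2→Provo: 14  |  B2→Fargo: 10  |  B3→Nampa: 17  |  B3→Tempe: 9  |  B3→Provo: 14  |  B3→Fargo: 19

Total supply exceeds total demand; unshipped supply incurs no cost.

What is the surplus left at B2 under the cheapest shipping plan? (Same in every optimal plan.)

Minimum-cost shipments:
  B1 to Nampa: 35 × £3 = £105
  B1 to Tempe: 20 × £4 = £80
  B1 to Fargo: 60 × £7 = £420
  B2 to Tempe: 95 × £3 = £285
  B3 to Tempe: 15 × £9 = £135
  B3 to Provo: 70 × £14 = £980
Total cost = £2005.
B2 ships 95 of its 95, leaving 0.

0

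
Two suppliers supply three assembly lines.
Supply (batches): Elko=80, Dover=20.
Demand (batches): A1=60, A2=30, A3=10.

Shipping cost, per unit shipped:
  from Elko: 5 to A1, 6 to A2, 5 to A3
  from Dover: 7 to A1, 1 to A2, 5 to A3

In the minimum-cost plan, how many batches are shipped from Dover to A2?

20

Optimal shipments:
  Elko to A1: 60 × 5 = 300
  Elko to A2: 10 × 6 = 60
  Elko to A3: 10 × 5 = 50
  Dover to A2: 20 × 1 = 20
Total cost = 430.
So Dover→A2 carries 20 batches.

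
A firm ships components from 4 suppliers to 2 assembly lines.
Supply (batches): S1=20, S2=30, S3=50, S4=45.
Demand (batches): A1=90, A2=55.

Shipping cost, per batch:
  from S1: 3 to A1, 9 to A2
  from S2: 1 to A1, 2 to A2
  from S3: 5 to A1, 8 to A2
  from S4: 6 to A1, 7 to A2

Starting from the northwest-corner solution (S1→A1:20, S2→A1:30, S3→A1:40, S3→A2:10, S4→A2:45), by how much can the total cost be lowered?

20

Current plan cost = 20·3 + 30·1 + 40·5 + 10·8 + 45·7 = 685.
Optimal plan:
  S1→A1: 20 batches
  S2→A1: 20 batches
  S2→A2: 10 batches
  S3→A1: 50 batches
  S4→A2: 45 batches
Optimal cost = 665.
Saving = 685 − 665 = 20.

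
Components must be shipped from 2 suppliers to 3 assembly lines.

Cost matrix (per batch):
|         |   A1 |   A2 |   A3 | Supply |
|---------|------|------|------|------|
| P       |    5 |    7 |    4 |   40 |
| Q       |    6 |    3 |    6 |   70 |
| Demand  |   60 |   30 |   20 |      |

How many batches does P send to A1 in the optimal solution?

20

Solving gives:
  P→A1: 20 × 5 = 100
  P→A3: 20 × 4 = 80
  Q→A1: 40 × 6 = 240
  Q→A2: 30 × 3 = 90
Total cost = 510.
So P→A1 carries 20 batches.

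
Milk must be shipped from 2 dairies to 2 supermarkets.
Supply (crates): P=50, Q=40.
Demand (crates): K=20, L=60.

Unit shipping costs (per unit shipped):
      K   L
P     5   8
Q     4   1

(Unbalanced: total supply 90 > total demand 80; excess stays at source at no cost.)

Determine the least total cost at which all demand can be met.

300

Optimal allocation:
  P to K: 20 crates
  P to L: 20 crates
  Q to L: 40 crates
Total cost = 300.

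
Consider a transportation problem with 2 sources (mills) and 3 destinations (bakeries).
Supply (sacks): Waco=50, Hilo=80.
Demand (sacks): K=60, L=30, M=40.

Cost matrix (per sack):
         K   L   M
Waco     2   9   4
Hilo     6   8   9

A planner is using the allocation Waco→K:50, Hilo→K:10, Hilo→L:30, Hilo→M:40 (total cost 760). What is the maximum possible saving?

40

Current plan cost = 50·2 + 10·6 + 30·8 + 40·9 = 760.
Optimal plan:
  Waco→K: 10 sacks
  Waco→M: 40 sacks
  Hilo→K: 50 sacks
  Hilo→L: 30 sacks
Optimal cost = 720.
Saving = 760 − 720 = 40.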